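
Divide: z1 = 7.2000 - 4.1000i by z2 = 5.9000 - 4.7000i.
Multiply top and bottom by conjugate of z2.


Conjugate of z2 = 5.9000 + 4.7000i
Numerator: (7.2000 - 4.1000i)(5.9000 + 4.7000i) = 61.7500 + 9.6500i
Denominator: 5.9^2 + (-4.7)^2 = 56.9
Result = (61.7500 + 9.6500i)/56.9

1.0852 + 0.1696i


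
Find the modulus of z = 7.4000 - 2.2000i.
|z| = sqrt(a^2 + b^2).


|z| = sqrt(7.4^2 + (-2.2)^2) = sqrt(54.76 + 4.84) = sqrt(59.6) = 7.7201

|z| = 7.7201


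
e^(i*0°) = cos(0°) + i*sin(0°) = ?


cos(0°) = 1.0000
sin(0°) = 0

e^(i*0°) = 1.0000 + 0i


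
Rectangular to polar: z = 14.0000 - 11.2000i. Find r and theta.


r = sqrt(196+125.44) = sqrt(321.44) = 17.9287
theta = atan2(-11.2, 14) = -38.6598 degrees

r = 17.9287, theta = -38.6598 degrees


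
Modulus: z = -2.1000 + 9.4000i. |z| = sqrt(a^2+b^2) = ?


|z| = sqrt((-2.1)^2 + 9.4^2) = sqrt(4.41 + 88.36) = sqrt(92.77) = 9.6317

|z| = 9.6317


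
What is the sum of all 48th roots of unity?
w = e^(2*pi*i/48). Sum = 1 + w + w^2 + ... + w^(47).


The sum of all 48th roots of unity is 0.
Geometric series: (1 - w^48)/(1 - w) = (1-1)/(1-w) = 0 since w^48 = 1, w ≠ 1.
Alternatively: coefficient of z^47 in z^48 - 1 is 0.

0


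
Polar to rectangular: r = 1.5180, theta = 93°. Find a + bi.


a = 1.5180*cos(93°) = 1.5180*(-0.0523) = -0.0794
b = 1.5180*sin(93°) = 1.5180*0.9986 = 1.5159

-0.0794 + 1.5159i


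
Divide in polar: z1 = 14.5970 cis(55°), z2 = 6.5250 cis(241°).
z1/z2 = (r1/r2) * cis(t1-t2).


r = 14.5970 / 6.5250 = 2.2371
theta = 55° - 241° = -186° = 174° (mod 360)

2.2371 cis(174°)


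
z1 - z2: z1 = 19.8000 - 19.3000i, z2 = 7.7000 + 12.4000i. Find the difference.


Real: 19.8 - 7.7 = 12.1
Imag: -19.3 - 12.4 = -31.7

12.1000 - 31.7000i


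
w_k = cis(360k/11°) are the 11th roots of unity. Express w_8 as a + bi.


Angle = 360*8/11 = 261.8182°
a = cos(261.8182°) = -0.1423
b = sin(261.8182°) = -0.9898

-0.1423 - 0.9898i


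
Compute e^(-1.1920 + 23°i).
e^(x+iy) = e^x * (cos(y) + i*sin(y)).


e^-1.1920 = 0.3036
cos(23°) = 0.9205
sin(23°) = 0.3907
Real = 0.3036*0.9205 = 0.2795
Imag = 0.3036*0.3907 = 0.1186

0.2795 + 0.1186i


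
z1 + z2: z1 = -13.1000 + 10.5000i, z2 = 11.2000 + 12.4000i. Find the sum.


Real: -13.1 + 11.2 = -1.9
Imag: 10.5 + 12.4 = 22.9

-1.9000 + 22.9000i


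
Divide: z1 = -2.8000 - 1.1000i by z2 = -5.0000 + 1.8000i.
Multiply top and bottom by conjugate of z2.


Conjugate of z2 = -5.0000 - 1.8000i
Numerator: (-2.8000 - 1.1000i)(-5.0000 - 1.8000i) = 12.0200 + 10.5400i
Denominator: (-5)^2 + 1.8^2 = 28.24
Result = (12.0200 + 10.5400i)/28.24

0.4256 + 0.3732i


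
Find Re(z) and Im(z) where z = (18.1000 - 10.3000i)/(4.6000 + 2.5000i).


Multiply by conjugate: (18.1000 - 10.3000i)(4.6000 - 2.5000i) / (4.6^2 + 2.5^2)
Numerator real = 18.1*4.6 - (10.3)*2.5 = 57.51
Numerator imag = -10.3*4.6 - 18.1*2.5 = -92.63
Denominator = 27.41
Re(z) = 57.51/27.41 = 2.0981
Im(z) = -92.63/27.41 = -3.3794

Re(z) = 2.0981, Im(z) = -3.3794


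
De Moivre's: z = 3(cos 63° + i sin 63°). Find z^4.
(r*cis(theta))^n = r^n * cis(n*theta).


r^4 = 3^4 = 81
n*theta = 4*63° = 252° = 252° (mod 360)
a = 81*cos(252°) = -25.0304
b = 81*sin(252°) = -77.0356

81 cis(252°) = -25.0304 - 77.0356i


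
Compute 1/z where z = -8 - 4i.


|z|^2 = 64+16 = 80
1/z = (-8 + 4i)/80

1/z = -0.1000 + 0.0500i


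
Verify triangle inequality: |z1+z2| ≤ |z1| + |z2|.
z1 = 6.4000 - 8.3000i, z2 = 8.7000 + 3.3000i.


|z1| = sqrt(6.4^2 + (-8.3)^2) = sqrt(109.85) = 10.4809
|z2| = sqrt(8.7^2 + 3.3^2) = sqrt(86.58) = 9.3048
z1+z2 = 15.1000 - 5.0000i
|z1+z2| = sqrt(253.01) = 15.9063
|z1|+|z2| = 10.4809 + 9.3048 = 19.7857

|z1+z2| = 15.9063 ≤ |z1|+|z2| = 19.7857 (verified)


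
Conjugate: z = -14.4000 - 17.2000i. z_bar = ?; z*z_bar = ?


z_bar = -14.4000 + 17.2000i
z*z_bar = (-14.4)^2 + (-17.2)^2 = 207.36 + 295.84 = 503.2

z_bar = -14.4000 + 17.2000i, z*z_bar = 503.2


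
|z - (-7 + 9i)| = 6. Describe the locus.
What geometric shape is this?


|z - z0| = r is a circle with center z0 and radius r.
Center = (-7, 9), radius = 6

Circle with center (-7, 9) and radius 6


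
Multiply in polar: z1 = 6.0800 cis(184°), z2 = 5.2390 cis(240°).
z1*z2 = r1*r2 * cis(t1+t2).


r = 6.0800 * 5.2390 = 31.8531
theta = 184° + 240° = 424° = 64° (mod 360)

31.8531 cis(64°)


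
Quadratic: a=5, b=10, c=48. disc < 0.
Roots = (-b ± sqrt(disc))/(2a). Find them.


disc = 10^2 - 4*5*48 = 100 - 960 = -860
sqrt(|disc|) = sqrt(860) = 29.3258
Real part = -10/(2*5) = -1.0000
Imag part = 29.3258/(2*5) = 2.9326

-1.0000 ± 2.9326i


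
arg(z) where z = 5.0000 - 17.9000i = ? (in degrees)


Re = 5, Im = -17.9
arg = atan2(-17.9, 5) = -74.3934 degrees

arg(z) = -74.3934 degrees


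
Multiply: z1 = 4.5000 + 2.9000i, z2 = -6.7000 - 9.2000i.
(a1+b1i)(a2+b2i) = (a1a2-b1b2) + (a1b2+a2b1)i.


Real = 4.5*(-6.7) - 2.9*(-9.2) = -30.15 - (-26.68) = -3.47
Imag = 4.5*(-9.2) - (6.7)*2.9 = -41.4 - (19.43) = -60.83

-3.4700 - 60.8300i


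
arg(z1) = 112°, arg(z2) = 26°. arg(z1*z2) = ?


arg(z1*z2) = 112° + 26° = 138°
Normalized to (-180°, 180°]: 138°

138°


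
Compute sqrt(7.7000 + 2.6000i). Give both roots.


|z| = sqrt(59.29+6.76) = 8.1271
sqrt((|z|+a)/2) = sqrt((8.1271+7.7)/2) = sqrt(7.9136) = 2.8131
sqrt((|z|-a)/2) = sqrt((8.1271-7.7)/2) = sqrt(0.2136) = 0.4621

±(2.8131 + 0.4621i) i.e. 2.8131 + 0.4621i and -2.8131 - 0.4621i


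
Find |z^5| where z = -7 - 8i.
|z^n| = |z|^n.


|z| = sqrt(49+64) = sqrt(113) = 10.6301
|z^5| = |z|^5 = (sqrt(113))^5 = 113^2 * sqrt(113) = 12769*sqrt(113)

|z^5| = 12769*sqrt(113) ≈ 135736.3319


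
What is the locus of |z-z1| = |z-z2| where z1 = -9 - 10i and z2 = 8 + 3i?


Equal distances means the locus is the perpendicular bisector of z1 and z2.
Midpoint = ((-9+8)/2, (-10+3)/2) = (-0.5000, -3.5000)

Perpendicular bisector through (-0.5000, -3.5000)


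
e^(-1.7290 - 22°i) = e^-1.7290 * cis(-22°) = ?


e^-1.7290 = 0.17746
cos(-22°) = 0.9272
sin(-22°) = -0.3746
Real = 0.17746*0.9272 = 0.1645
Imag = 0.17746*(-0.3746) = -0.0665

0.1645 - 0.0665i


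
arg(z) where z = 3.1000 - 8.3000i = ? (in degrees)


Re = 3.1, Im = -8.3
arg = atan2(-8.3, 3.1) = -69.5196 degrees

arg(z) = -69.5196 degrees


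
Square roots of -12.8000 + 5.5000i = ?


|z| = sqrt(163.84+30.25) = 13.9316
sqrt((|z|+a)/2) = sqrt((13.9316+(-12.8))/2) = sqrt(0.5658) = 0.7522
sqrt((|z|-a)/2) = sqrt((13.9316-(-12.8))/2) = sqrt(13.3658) = 3.6559

±(0.7522 + 3.6559i) i.e. 0.7522 + 3.6559i and -0.7522 - 3.6559i


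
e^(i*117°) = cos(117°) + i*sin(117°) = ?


cos(117°) = -0.4540
sin(117°) = 0.8910

e^(i*117°) = -0.4540 + 0.8910i


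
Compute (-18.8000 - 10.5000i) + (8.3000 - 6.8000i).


Real: -18.8 + 8.3 = -10.5
Imag: -10.5 - 6.8 = -17.3

-10.5000 - 17.3000i


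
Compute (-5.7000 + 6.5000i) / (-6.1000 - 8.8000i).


Conjugate of z2 = -6.1000 + 8.8000i
Numerator: (-5.7000 + 6.5000i)(-6.1000 + 8.8000i) = -22.4300 - 89.8100i
Denominator: (-6.1)^2 + (-8.8)^2 = 114.65
Result = (-22.4300 - 89.8100i)/114.65

-0.1956 - 0.7833i


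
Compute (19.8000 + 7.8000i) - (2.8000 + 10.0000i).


Real: 19.8 - 2.8 = 17
Imag: 7.8 - 10 = -2.2

17.0000 - 2.2000i


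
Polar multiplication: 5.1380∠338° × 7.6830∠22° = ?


r = 5.1380 * 7.6830 = 39.4753
theta = 338° + 22° = 360° = 0° (mod 360)

39.4753 cis(0°)


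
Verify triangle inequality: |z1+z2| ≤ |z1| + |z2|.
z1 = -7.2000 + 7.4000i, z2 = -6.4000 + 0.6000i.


|z1| = sqrt((-7.2)^2 + 7.4^2) = sqrt(106.6) = 10.3247
|z2| = sqrt((-6.4)^2 + 0.6^2) = sqrt(41.32) = 6.4281
z1+z2 = -13.6000 + 8.0000i
|z1+z2| = sqrt(248.96) = 15.7785
|z1|+|z2| = 10.3247 + 6.4281 = 16.7528

|z1+z2| = 15.7785 ≤ |z1|+|z2| = 16.7528 (verified)


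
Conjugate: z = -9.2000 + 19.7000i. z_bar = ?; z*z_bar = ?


z_bar = -9.2000 - 19.7000i
z*z_bar = (-9.2)^2 + 19.7^2 = 84.64 + 388.09 = 472.73

z_bar = -9.2000 - 19.7000i, z*z_bar = 472.73


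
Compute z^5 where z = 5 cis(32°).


r^5 = 5^5 = 3125
n*theta = 5*32° = 160° = 160° (mod 360)
a = 3125*cos(160°) = -2936.5394
b = 3125*sin(160°) = 1068.8129

3125 cis(160°) = -2936.5394 + 1068.8129i


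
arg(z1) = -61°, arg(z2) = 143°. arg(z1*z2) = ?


arg(z1*z2) = -61° + 143° = 82°
Normalized to (-180°, 180°]: 82°

82°


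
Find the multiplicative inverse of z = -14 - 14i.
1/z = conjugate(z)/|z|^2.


|z|^2 = 196+196 = 392
1/z = (-14 + 14i)/392

1/z = -0.0357 + 0.0357i


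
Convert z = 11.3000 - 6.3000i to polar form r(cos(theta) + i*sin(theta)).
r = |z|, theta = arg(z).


r = sqrt(127.69+39.69) = sqrt(167.38) = 12.9375
theta = atan2(-6.3, 11.3) = -29.1406 degrees

r = 12.9375, theta = -29.1406 degrees


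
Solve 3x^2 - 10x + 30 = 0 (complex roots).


disc = (-10)^2 - 4*3*30 = 100 - 360 = -260
sqrt(|disc|) = sqrt(260) = 16.1245
Real part = 10/(2*3) = 1.6667
Imag part = 16.1245/(2*3) = 2.6874

1.6667 ± 2.6874i


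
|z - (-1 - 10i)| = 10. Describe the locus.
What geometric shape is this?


|z - z0| = r is a circle with center z0 and radius r.
Center = (-1, -10), radius = 10

Circle with center (-1, -10) and radius 10


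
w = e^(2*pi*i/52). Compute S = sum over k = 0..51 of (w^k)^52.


The roots are w_k = w^k with w = e^(2*pi*i/52), and (w^k)^52 = (w^52)^k.
So S = 1 + u + u^2 + ... + u^(51) with u = w^52.
52 = 1*52 + 0, so 52 is a multiple of 52 and u = (w^52)^1 = 1.
Every one of the 52 terms equals 1: S = 52

S = 52


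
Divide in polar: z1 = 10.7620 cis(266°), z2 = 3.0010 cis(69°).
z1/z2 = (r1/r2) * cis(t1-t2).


r = 10.7620 / 3.0010 = 3.5861
theta = 266° - 69° = 197° = 197° (mod 360)

3.5861 cis(197°)


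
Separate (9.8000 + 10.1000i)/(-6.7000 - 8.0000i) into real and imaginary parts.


Multiply by conjugate: (9.8000 + 10.1000i)(-6.7000 + 8.0000i) / ((-6.7)^2 + (-8)^2)
Numerator real = 9.8*(-6.7) + 10.1*(-8) = -146.46
Numerator imag = 10.1*(-6.7) - 9.8*(-8) = 10.73
Denominator = 108.89
Re(z) = -146.46/108.89 = -1.3450
Im(z) = 10.73/108.89 = 0.0985

Re(z) = -1.3450, Im(z) = 0.0985


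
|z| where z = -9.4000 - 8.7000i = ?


|z| = sqrt((-9.4)^2 + (-8.7)^2) = sqrt(88.36 + 75.69) = sqrt(164.05) = 12.8082

|z| = 12.8082


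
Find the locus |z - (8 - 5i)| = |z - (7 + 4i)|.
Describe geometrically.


Equal distances means the locus is the perpendicular bisector of z1 and z2.
Midpoint = ((8+7)/2, (-5+4)/2) = (7.5000, -0.5000)

Perpendicular bisector through (7.5000, -0.5000)


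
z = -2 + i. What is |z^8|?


|z| = sqrt(4+1) = sqrt(5) = 2.2361
|z^8| = |z|^8 = (sqrt(5))^8 = 5^4 = 625

|z^8| = 625


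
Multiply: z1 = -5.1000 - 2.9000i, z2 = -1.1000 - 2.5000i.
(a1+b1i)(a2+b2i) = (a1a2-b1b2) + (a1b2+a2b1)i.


Real = -5.1*(-1.1) - (-2.9)*(-2.5) = 5.61 - 7.25 = -1.64
Imag = -5.1*(-2.5) - (1.1)*(-2.9) = 12.75 + 3.19 = 15.94

-1.6400 + 15.9400i


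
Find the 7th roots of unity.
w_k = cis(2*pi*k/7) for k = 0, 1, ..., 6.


The 7th roots of unity are cis(360k/7°) for k=0..6
Angle step = 360/7 = 51.4286°
Primitive root: cis(51.4286°)
Primitive root = 0.6235 + 0.7818i

7 roots at angles: 0°, 51.4286°, 102.8571°, 154.2857°, 205.7143°, 257.1429°, 308.5714°


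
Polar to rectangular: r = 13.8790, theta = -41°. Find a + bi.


a = 13.8790*cos(-41°) = 13.8790*0.75471 = 10.4746
b = 13.8790*sin(-41°) = 13.8790*(-0.656059) = -9.1054

10.4746 - 9.1054i


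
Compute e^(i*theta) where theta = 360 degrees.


cos(360°) = 1.0000
sin(360°) = 0

e^(i*360°) = 1.0000 + 0i


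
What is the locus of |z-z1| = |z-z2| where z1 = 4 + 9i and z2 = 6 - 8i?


Equal distances means the locus is the perpendicular bisector of z1 and z2.
Midpoint = ((4+6)/2, (9+(-8))/2) = (5.0000, 0.5000)

Perpendicular bisector through (5.0000, 0.5000)


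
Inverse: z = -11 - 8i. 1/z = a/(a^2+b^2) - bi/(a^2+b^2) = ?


|z|^2 = 121+64 = 185
1/z = (-11 + 8i)/185

1/z = -0.0595 + 0.0432i


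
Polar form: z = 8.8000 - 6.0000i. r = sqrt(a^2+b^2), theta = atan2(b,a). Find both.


r = sqrt(77.44+36) = sqrt(113.44) = 10.6508
theta = atan2(-6, 8.8) = -34.2869 degrees

r = 10.6508, theta = -34.2869 degrees


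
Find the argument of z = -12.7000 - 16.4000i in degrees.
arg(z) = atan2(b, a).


Re = -12.7, Im = -16.4
arg = atan2(-16.4, -12.7) = -127.7539 degrees

arg(z) = -127.7539 degrees


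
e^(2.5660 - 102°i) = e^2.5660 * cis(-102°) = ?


e^2.5660 = 13.0137
cos(-102°) = -0.20791
sin(-102°) = -0.978148
Real = 13.0137*(-0.20791) = -2.7057
Imag = 13.0137*(-0.978148) = -12.7293

-2.7057 - 12.7293i


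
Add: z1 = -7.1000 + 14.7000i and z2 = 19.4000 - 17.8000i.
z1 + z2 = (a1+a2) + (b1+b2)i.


Real: -7.1 + 19.4 = 12.3
Imag: 14.7 - 17.8 = -3.1

12.3000 - 3.1000i


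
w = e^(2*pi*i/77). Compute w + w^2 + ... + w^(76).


With w = e^(2*pi*i/77), all 77 of the 77th roots of unity w^0 = 1, w, ..., w^(76) sum to 0: 1 + w + ... + w^(76) = (1 - w^77)/(1 - w) = 0 since w^77 = 1, w ≠ 1.
Removing the root 1: w + w^2 + ... + w^(76) = 0 - 1 = -1

Sum = -1


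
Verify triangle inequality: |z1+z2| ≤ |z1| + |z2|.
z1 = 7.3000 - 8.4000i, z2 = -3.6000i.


|z1| = sqrt(7.3^2 + (-8.4)^2) = sqrt(123.85) = 11.1288
|z2| = sqrt(0^2 + (-3.6)^2) = sqrt(12.96) = 3.6000
z1+z2 = 7.3000 - 12.0000i
|z1+z2| = sqrt(197.29) = 14.0460
|z1|+|z2| = 11.1288 + 3.6000 = 14.7288

|z1+z2| = 14.0460 ≤ |z1|+|z2| = 14.7288 (verified)


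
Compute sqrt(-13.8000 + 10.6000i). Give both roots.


|z| = sqrt(190.44+112.36) = 17.4011
sqrt((|z|+a)/2) = sqrt((17.4011+(-13.8))/2) = sqrt(1.8006) = 1.3419
sqrt((|z|-a)/2) = sqrt((17.4011-(-13.8))/2) = sqrt(15.6006) = 3.9498

±(1.3419 + 3.9498i) i.e. 1.3419 + 3.9498i and -1.3419 - 3.9498i


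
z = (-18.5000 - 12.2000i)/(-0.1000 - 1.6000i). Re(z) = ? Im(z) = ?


Multiply by conjugate: (-18.5000 - 12.2000i)(-0.1000 + 1.6000i) / ((-0.1)^2 + (-1.6)^2)
Numerator real = -18.5*(-0.1) - (12.2)*(-1.6) = 21.37
Numerator imag = -12.2*(-0.1) - (-18.5)*(-1.6) = -28.38
Denominator = 2.57
Re(z) = 21.37/2.57 = 8.3152
Im(z) = -28.38/2.57 = -11.0428

Re(z) = 8.3152, Im(z) = -11.0428


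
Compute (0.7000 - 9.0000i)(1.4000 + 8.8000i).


Real = 0.7*1.4 - (-9)*8.8 = 0.98 - (-79.2) = 80.18
Imag = 0.7*8.8 + 1.4*(-9) = 6.16 - (12.6) = -6.44

80.1800 - 6.4400i


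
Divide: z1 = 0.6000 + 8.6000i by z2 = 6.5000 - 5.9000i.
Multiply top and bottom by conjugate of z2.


Conjugate of z2 = 6.5000 + 5.9000i
Numerator: (0.6000 + 8.6000i)(6.5000 + 5.9000i) = -46.8400 + 59.4400i
Denominator: 6.5^2 + (-5.9)^2 = 77.06
Result = (-46.8400 + 59.4400i)/77.06

-0.6078 + 0.7713i


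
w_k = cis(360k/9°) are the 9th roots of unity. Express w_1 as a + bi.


Angle = 360*1/9 = 40°
a = cos(40°) = 0.7660
b = sin(40°) = 0.6428

0.7660 + 0.6428i


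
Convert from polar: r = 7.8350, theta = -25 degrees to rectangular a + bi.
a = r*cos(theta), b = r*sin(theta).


a = 7.8350*cos(-25°) = 7.8350*0.9063 = 7.1009
b = 7.8350*sin(-25°) = 7.8350*(-0.42262) = -3.3112

7.1009 - 3.3112i


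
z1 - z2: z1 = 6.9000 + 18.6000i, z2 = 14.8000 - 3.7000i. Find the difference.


Real: 6.9 - 14.8 = -7.9
Imag: 18.6 + 3.7 = 22.3

-7.9000 + 22.3000i


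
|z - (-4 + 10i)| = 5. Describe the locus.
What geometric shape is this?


|z - z0| = r is a circle with center z0 and radius r.
Center = (-4, 10), radius = 5

Circle with center (-4, 10) and radius 5


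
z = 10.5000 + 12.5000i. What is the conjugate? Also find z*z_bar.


z_bar = 10.5000 - 12.5000i
z*z_bar = 10.5^2 + 12.5^2 = 110.25 + 156.25 = 266.5

z_bar = 10.5000 - 12.5000i, z*z_bar = 266.5


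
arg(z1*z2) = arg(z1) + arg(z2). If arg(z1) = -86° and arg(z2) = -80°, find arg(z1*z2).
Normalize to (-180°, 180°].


arg(z1*z2) = -86° - 80° = -166°
Normalized to (-180°, 180°]: -166°

-166°


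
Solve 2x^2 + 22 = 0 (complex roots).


disc = 0^2 - 4*2*22 = 0 - 176 = -176
sqrt(|disc|) = sqrt(176) = 13.2665
Real part = 0/(2*2) = 0
Imag part = 13.2665/(2*2) = 3.3166

0 ± 3.3166i


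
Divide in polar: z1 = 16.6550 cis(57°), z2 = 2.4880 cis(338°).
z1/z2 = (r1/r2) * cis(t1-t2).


r = 16.6550 / 2.4880 = 6.6941
theta = 57° - 338° = -281° = 79° (mod 360)

6.6941 cis(79°)


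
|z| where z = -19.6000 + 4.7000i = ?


|z| = sqrt((-19.6)^2 + 4.7^2) = sqrt(384.16 + 22.09) = sqrt(406.25) = 20.1556

|z| = 20.1556


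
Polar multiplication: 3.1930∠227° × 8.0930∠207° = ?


r = 3.1930 * 8.0930 = 25.8409
theta = 227° + 207° = 434° = 74° (mod 360)

25.8409 cis(74°)


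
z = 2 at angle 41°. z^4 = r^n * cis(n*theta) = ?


r^4 = 2^4 = 16
n*theta = 4*41° = 164° = 164° (mod 360)
a = 16*cos(164°) = -15.3802
b = 16*sin(164°) = 4.4102

16 cis(164°) = -15.3802 + 4.4102i


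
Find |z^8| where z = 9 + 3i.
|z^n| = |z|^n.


|z| = sqrt(81+9) = sqrt(90) = 9.4868
|z^8| = |z|^8 = (sqrt(90))^8 = 90^4 = 65610000

|z^8| = 65610000


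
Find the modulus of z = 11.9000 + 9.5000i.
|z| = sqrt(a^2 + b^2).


|z| = sqrt(11.9^2 + 9.5^2) = sqrt(141.61 + 90.25) = sqrt(231.86) = 15.2269

|z| = 15.2269


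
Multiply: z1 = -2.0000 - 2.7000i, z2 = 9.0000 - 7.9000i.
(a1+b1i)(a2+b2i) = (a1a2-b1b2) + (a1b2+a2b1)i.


Real = -2*9 - (-2.7)*(-7.9) = -18 - 21.33 = -39.33
Imag = -2*(-7.9) + 9*(-2.7) = 15.8 - (24.3) = -8.5

-39.3300 - 8.5000i


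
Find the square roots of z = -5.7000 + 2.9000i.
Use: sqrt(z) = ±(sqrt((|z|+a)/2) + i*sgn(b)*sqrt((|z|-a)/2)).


|z| = sqrt(32.49+8.41) = 6.3953
sqrt((|z|+a)/2) = sqrt((6.3953+(-5.7))/2) = sqrt(0.3477) = 0.5896
sqrt((|z|-a)/2) = sqrt((6.3953-(-5.7))/2) = sqrt(6.0477) = 2.4592

±(0.5896 + 2.4592i) i.e. 0.5896 + 2.4592i and -0.5896 - 2.4592i


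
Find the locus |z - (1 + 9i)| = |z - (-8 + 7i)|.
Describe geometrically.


Equal distances means the locus is the perpendicular bisector of z1 and z2.
Midpoint = ((1+(-8))/2, (9+7)/2) = (-3.5000, 8.0000)

Perpendicular bisector through (-3.5000, 8.0000)


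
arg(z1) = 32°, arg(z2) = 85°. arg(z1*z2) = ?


arg(z1*z2) = 32° + 85° = 117°
Normalized to (-180°, 180°]: 117°

117°


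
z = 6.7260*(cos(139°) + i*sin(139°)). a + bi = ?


a = 6.7260*cos(139°) = 6.7260*(-0.75471) = -5.0762
b = 6.7260*sin(139°) = 6.7260*0.65606 = 4.4127

-5.0762 + 4.4127i


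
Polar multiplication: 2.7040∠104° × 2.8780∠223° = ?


r = 2.7040 * 2.8780 = 7.7821
theta = 104° + 223° = 327° = 327° (mod 360)

7.7821 cis(327°)


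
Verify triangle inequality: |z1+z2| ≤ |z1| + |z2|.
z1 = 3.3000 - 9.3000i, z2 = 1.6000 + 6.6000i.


|z1| = sqrt(3.3^2 + (-9.3)^2) = sqrt(97.38) = 9.8681
|z2| = sqrt(1.6^2 + 6.6^2) = sqrt(46.12) = 6.7912
z1+z2 = 4.9000 - 2.7000i
|z1+z2| = sqrt(31.3) = 5.5946
|z1|+|z2| = 9.8681 + 6.7912 = 16.6593

|z1+z2| = 5.5946 ≤ |z1|+|z2| = 16.6593 (verified)


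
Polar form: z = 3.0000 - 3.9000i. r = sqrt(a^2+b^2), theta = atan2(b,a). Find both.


r = sqrt(9+15.21) = sqrt(24.21) = 4.9204
theta = atan2(-3.9, 3) = -52.4314 degrees

r = 4.9204, theta = -52.4314 degrees


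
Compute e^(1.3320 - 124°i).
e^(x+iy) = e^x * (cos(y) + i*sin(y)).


e^1.3320 = 3.7886
cos(-124°) = -0.5592
sin(-124°) = -0.82904
Real = 3.7886*(-0.5592) = -2.1186
Imag = 3.7886*(-0.82904) = -3.1409

-2.1186 - 3.1409i


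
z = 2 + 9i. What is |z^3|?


|z| = sqrt(4+81) = sqrt(85) = 9.2195
|z^3| = |z|^3 = (sqrt(85))^3 = 85*sqrt(85)

|z^3| = 85*sqrt(85) ≈ 783.6613


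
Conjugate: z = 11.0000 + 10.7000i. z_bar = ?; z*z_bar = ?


z_bar = 11.0000 - 10.7000i
z*z_bar = 11^2 + 10.7^2 = 121 + 114.49 = 235.49

z_bar = 11.0000 - 10.7000i, z*z_bar = 235.49


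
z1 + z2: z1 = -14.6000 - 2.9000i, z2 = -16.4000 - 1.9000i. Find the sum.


Real: -14.6 - 16.4 = -31
Imag: -2.9 - 1.9 = -4.8

-31.0000 - 4.8000i


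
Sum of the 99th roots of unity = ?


The sum of all 99th roots of unity is 0.
Geometric series: (1 - w^99)/(1 - w) = (1-1)/(1-w) = 0 since w^99 = 1, w ≠ 1.
Alternatively: coefficient of z^98 in z^99 - 1 is 0.

0


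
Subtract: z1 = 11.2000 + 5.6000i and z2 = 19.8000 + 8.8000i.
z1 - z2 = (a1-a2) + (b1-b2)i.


Real: 11.2 - 19.8 = -8.6
Imag: 5.6 - 8.8 = -3.2

-8.6000 - 3.2000i


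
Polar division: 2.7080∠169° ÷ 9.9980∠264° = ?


r = 2.7080 / 9.9980 = 0.2709
theta = 169° - 264° = -95° = 265° (mod 360)

0.2709 cis(265°)


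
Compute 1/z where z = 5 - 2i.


|z|^2 = 25+4 = 29
1/z = (5 + 2i)/29

1/z = 0.1724 + 0.0690i


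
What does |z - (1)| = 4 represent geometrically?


|z - z0| = r is a circle with center z0 and radius r.
Center = (1, 0), radius = 4

Circle with center (1, 0) and radius 4


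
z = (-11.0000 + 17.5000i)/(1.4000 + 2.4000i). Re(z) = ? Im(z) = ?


Multiply by conjugate: (-11.0000 + 17.5000i)(1.4000 - 2.4000i) / (1.4^2 + 2.4^2)
Numerator real = -11*1.4 + 17.5*2.4 = 26.6
Numerator imag = 17.5*1.4 - (-11)*2.4 = 50.9
Denominator = 7.72
Re(z) = 26.6/7.72 = 3.4456
Im(z) = 50.9/7.72 = 6.5933

Re(z) = 3.4456, Im(z) = 6.5933


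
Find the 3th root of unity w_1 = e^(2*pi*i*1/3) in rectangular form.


Angle = 360*1/3 = 120°
a = cos(120°) = -0.5000
b = sin(120°) = 0.8660

-0.5000 + 0.8660i


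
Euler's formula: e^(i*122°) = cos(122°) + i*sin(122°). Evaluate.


cos(122°) = -0.5299
sin(122°) = 0.8480

e^(i*122°) = -0.5299 + 0.8480i


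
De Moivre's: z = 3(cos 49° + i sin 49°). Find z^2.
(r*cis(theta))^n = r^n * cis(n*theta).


r^2 = 3^2 = 9
n*theta = 2*49° = 98° = 98° (mod 360)
a = 9*cos(98°) = -1.2526
b = 9*sin(98°) = 8.9124

9 cis(98°) = -1.2526 + 8.9124i


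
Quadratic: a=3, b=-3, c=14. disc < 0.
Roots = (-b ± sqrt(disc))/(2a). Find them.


disc = (-3)^2 - 4*3*14 = 9 - 168 = -159
sqrt(|disc|) = sqrt(159) = 12.6095
Real part = 3/(2*3) = 0.5000
Imag part = 12.6095/(2*3) = 2.1016

0.5000 ± 2.1016i


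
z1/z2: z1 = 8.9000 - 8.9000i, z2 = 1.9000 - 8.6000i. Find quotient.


Conjugate of z2 = 1.9000 + 8.6000i
Numerator: (8.9000 - 8.9000i)(1.9000 + 8.6000i) = 93.4500 + 59.6300i
Denominator: 1.9^2 + (-8.6)^2 = 77.57
Result = (93.4500 + 59.6300i)/77.57

1.2047 + 0.7687i


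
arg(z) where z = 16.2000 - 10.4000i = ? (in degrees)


Re = 16.2, Im = -10.4
arg = atan2(-10.4, 16.2) = -32.6995 degrees

arg(z) = -32.6995 degrees


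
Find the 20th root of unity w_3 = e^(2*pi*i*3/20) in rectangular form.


Angle = 360*3/20 = 54°
a = cos(54°) = 0.5878
b = sin(54°) = 0.8090

0.5878 + 0.8090i


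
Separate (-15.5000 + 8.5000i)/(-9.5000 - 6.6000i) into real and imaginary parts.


Multiply by conjugate: (-15.5000 + 8.5000i)(-9.5000 + 6.6000i) / ((-9.5)^2 + (-6.6)^2)
Numerator real = -15.5*(-9.5) + 8.5*(-6.6) = 91.15
Numerator imag = 8.5*(-9.5) - (-15.5)*(-6.6) = -183.05
Denominator = 133.81
Re(z) = 91.15/133.81 = 0.6812
Im(z) = -183.05/133.81 = -1.3680

Re(z) = 0.6812, Im(z) = -1.3680


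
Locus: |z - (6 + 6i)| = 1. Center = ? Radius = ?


|z - z0| = r is a circle with center z0 and radius r.
Center = (6, 6), radius = 1

Circle with center (6, 6) and radius 1


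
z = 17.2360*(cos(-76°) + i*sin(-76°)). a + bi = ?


a = 17.2360*cos(-76°) = 17.2360*0.241922 = 4.1698
b = 17.2360*sin(-76°) = 17.2360*(-0.970296) = -16.7240

4.1698 - 16.7240i


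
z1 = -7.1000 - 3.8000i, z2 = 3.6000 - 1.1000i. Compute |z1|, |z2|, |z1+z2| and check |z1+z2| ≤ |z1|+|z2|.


|z1| = sqrt((-7.1)^2 + (-3.8)^2) = sqrt(64.85) = 8.0529
|z2| = sqrt(3.6^2 + (-1.1)^2) = sqrt(14.17) = 3.7643
z1+z2 = -3.5000 - 4.9000i
|z1+z2| = sqrt(36.26) = 6.0216
|z1|+|z2| = 8.0529 + 3.7643 = 11.8172

|z1+z2| = 6.0216 ≤ |z1|+|z2| = 11.8172 (verified)


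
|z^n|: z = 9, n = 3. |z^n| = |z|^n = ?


|z| = sqrt(81+0) = sqrt(81) = 9
|z^3| = |z|^3 = 9^3 = 729

|z^3| = 729


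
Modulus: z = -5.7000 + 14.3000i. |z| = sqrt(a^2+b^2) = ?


|z| = sqrt((-5.7)^2 + 14.3^2) = sqrt(32.49 + 204.49) = sqrt(236.98) = 15.3942

|z| = 15.3942


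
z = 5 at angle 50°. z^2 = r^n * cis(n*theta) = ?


r^2 = 5^2 = 25
n*theta = 2*50° = 100° = 100° (mod 360)
a = 25*cos(100°) = -4.3412
b = 25*sin(100°) = 24.6202

25 cis(100°) = -4.3412 + 24.6202i


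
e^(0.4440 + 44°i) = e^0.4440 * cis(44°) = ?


e^0.4440 = 1.5589
cos(44°) = 0.71934
sin(44°) = 0.69466
Real = 1.5589*0.71934 = 1.1214
Imag = 1.5589*0.69466 = 1.0829

1.1214 + 1.0829i


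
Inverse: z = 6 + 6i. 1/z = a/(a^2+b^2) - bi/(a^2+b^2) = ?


|z|^2 = 36+36 = 72
1/z = (6 - 6i)/72

1/z = 0.0833 - 0.0833i


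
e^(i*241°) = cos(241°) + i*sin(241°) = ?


cos(241°) = -0.4848
sin(241°) = -0.8746

e^(i*241°) = -0.4848 - 0.8746i


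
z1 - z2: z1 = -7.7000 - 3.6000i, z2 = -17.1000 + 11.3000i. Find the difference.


Real: -7.7 + 17.1 = 9.4
Imag: -3.6 - 11.3 = -14.9

9.4000 - 14.9000i


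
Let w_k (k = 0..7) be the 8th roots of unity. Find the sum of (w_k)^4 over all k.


The roots are w_k = w^k with w = e^(2*pi*i/8), and (w^k)^4 = (w^4)^k.
So S = 1 + u + u^2 + ... + u^(7) with u = w^4.
4 = 0*8 + 4, so 4 is not a multiple of 8: u = w^4 ≠ 1 (w is a primitive 8th root), while u^8 = (w^8)^4 = 1.
Geometric series: S = (1 - u^8)/(1 - u) = (1 - 1)/(1 - u) = 0

S = 0


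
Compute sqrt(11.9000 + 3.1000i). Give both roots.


|z| = sqrt(141.61+9.61) = 12.2972
sqrt((|z|+a)/2) = sqrt((12.2972+11.9)/2) = sqrt(12.0986) = 3.4783
sqrt((|z|-a)/2) = sqrt((12.2972-11.9)/2) = sqrt(0.1986) = 0.4456

±(3.4783 + 0.4456i) i.e. 3.4783 + 0.4456i and -3.4783 - 0.4456i


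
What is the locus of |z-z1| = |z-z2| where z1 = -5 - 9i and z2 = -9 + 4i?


Equal distances means the locus is the perpendicular bisector of z1 and z2.
Midpoint = ((-5+(-9))/2, (-9+4)/2) = (-7.0000, -2.5000)

Perpendicular bisector through (-7.0000, -2.5000)


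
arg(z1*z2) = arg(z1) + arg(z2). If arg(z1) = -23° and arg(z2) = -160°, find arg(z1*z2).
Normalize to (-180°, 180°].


arg(z1*z2) = -23° - 160° = -183°
Normalized to (-180°, 180°]: 177°

177°


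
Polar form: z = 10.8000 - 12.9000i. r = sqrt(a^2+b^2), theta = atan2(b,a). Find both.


r = sqrt(116.64+166.41) = sqrt(283.05) = 16.8241
theta = atan2(-12.9, 10.8) = -50.0636 degrees

r = 16.8241, theta = -50.0636 degrees


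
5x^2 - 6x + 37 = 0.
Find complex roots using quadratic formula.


disc = (-6)^2 - 4*5*37 = 36 - 740 = -704
sqrt(|disc|) = sqrt(704) = 26.5330
Real part = 6/(2*5) = 0.6000
Imag part = 26.5330/(2*5) = 2.6533

0.6000 ± 2.6533i


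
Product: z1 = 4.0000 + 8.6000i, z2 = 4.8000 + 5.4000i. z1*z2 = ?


Real = 4*4.8 - 8.6*5.4 = 19.2 - 46.44 = -27.24
Imag = 4*5.4 + 4.8*8.6 = 21.6 + 41.28 = 62.88

-27.2400 + 62.8800i


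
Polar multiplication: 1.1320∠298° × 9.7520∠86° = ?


r = 1.1320 * 9.7520 = 11.0393
theta = 298° + 86° = 384° = 24° (mod 360)

11.0393 cis(24°)


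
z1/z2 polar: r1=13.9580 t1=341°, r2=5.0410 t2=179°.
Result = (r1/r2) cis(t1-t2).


r = 13.9580 / 5.0410 = 2.7689
theta = 341° - 179° = 162° = 162° (mod 360)

2.7689 cis(162°)


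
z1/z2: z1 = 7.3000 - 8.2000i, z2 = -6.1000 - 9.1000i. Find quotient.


Conjugate of z2 = -6.1000 + 9.1000i
Numerator: (7.3000 - 8.2000i)(-6.1000 + 9.1000i) = 30.0900 + 116.4500i
Denominator: (-6.1)^2 + (-9.1)^2 = 120.02
Result = (30.0900 + 116.4500i)/120.02

0.2507 + 0.9703i


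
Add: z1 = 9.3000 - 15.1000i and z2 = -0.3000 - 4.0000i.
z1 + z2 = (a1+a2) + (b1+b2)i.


Real: 9.3 - 0.3 = 9
Imag: -15.1 - 4 = -19.1

9.0000 - 19.1000i


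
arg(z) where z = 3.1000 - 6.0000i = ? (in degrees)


Re = 3.1, Im = -6
arg = atan2(-6, 3.1) = -62.6761 degrees

arg(z) = -62.6761 degrees


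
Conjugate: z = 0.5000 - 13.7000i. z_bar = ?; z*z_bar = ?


z_bar = 0.5000 + 13.7000i
z*z_bar = 0.5^2 + (-13.7)^2 = 0.25 + 187.69 = 187.94

z_bar = 0.5000 + 13.7000i, z*z_bar = 187.94


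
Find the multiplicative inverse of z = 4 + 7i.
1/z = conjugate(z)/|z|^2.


|z|^2 = 16+49 = 65
1/z = (4 - 7i)/65

1/z = 0.0615 - 0.1077i


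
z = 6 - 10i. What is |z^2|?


|z| = sqrt(36+100) = sqrt(136) = 11.6619
|z^2| = |z|^2 = (sqrt(136))^2 = 136

|z^2| = 136


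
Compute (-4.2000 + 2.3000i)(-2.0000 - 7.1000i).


Real = -4.2*(-2) - 2.3*(-7.1) = 8.4 - (-16.33) = 24.73
Imag = -4.2*(-7.1) - (2)*2.3 = 29.82 - (4.6) = 25.22

24.7300 + 25.2200i


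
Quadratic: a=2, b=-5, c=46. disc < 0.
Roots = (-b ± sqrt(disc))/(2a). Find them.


disc = (-5)^2 - 4*2*46 = 25 - 368 = -343
sqrt(|disc|) = sqrt(343) = 18.5203
Real part = 5/(2*2) = 1.2500
Imag part = 18.5203/(2*2) = 4.6301

1.2500 ± 4.6301i


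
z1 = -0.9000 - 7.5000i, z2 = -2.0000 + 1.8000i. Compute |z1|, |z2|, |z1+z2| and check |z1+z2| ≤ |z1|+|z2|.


|z1| = sqrt((-0.9)^2 + (-7.5)^2) = sqrt(57.06) = 7.5538
|z2| = sqrt((-2)^2 + 1.8^2) = sqrt(7.24) = 2.6907
z1+z2 = -2.9000 - 5.7000i
|z1+z2| = sqrt(40.9) = 6.3953
|z1|+|z2| = 7.5538 + 2.6907 = 10.2445

|z1+z2| = 6.3953 ≤ |z1|+|z2| = 10.2445 (verified)


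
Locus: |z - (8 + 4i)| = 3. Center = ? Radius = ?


|z - z0| = r is a circle with center z0 and radius r.
Center = (8, 4), radius = 3

Circle with center (8, 4) and radius 3


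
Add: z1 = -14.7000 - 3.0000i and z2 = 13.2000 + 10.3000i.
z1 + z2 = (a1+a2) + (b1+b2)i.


Real: -14.7 + 13.2 = -1.5
Imag: -3 + 10.3 = 7.3

-1.5000 + 7.3000i


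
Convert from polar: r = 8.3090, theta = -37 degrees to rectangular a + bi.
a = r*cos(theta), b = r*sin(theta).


a = 8.3090*cos(-37°) = 8.3090*0.79864 = 6.6359
b = 8.3090*sin(-37°) = 8.3090*(-0.60182) = -5.0005

6.6359 - 5.0005i


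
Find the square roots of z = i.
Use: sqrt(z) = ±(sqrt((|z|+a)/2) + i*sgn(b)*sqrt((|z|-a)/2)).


|z| = sqrt(0+1) = 1.0000
sqrt((|z|+a)/2) = sqrt((1.0000+0)/2) = sqrt(0.5000) = 0.7071
sqrt((|z|-a)/2) = sqrt((1.0000-0)/2) = sqrt(0.5000) = 0.7071

±(0.7071 + 0.7071i) i.e. 0.7071 + 0.7071i and -0.7071 - 0.7071i


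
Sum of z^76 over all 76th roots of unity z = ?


The roots are w_k = w^k with w = e^(2*pi*i/76), and (w^k)^76 = (w^76)^k.
So S = 1 + u + u^2 + ... + u^(75) with u = w^76.
76 = 1*76 + 0, so 76 is a multiple of 76 and u = (w^76)^1 = 1.
Every one of the 76 terms equals 1: S = 76

S = 76


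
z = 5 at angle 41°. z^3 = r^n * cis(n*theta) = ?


r^3 = 5^3 = 125
n*theta = 3*41° = 123° = 123° (mod 360)
a = 125*cos(123°) = -68.0799
b = 125*sin(123°) = 104.8338

125 cis(123°) = -68.0799 + 104.8338i


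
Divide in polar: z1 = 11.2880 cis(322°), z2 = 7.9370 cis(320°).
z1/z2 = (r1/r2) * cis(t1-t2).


r = 11.2880 / 7.9370 = 1.4222
theta = 322° - 320° = 2° = 2° (mod 360)

1.4222 cis(2°)


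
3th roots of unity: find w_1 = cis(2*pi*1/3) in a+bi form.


Angle = 360*1/3 = 120°
a = cos(120°) = -0.5000
b = sin(120°) = 0.8660

-0.5000 + 0.8660i


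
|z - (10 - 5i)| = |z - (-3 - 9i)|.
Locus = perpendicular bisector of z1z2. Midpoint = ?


Equal distances means the locus is the perpendicular bisector of z1 and z2.
Midpoint = ((10+(-3))/2, (-5+(-9))/2) = (3.5000, -7.0000)

Perpendicular bisector through (3.5000, -7.0000)


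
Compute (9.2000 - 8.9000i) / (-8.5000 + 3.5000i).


Conjugate of z2 = -8.5000 - 3.5000i
Numerator: (9.2000 - 8.9000i)(-8.5000 - 3.5000i) = -109.3500 + 43.4500i
Denominator: (-8.5)^2 + 3.5^2 = 84.5
Result = (-109.3500 + 43.4500i)/84.5

-1.2941 + 0.5142i


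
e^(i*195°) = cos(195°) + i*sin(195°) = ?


cos(195°) = -0.9659
sin(195°) = -0.2588

e^(i*195°) = -0.9659 - 0.2588i


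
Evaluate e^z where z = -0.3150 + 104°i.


e^-0.3150 = 0.7298
cos(104°) = -0.24192
sin(104°) = 0.9703
Real = 0.7298*(-0.24192) = -0.1766
Imag = 0.7298*0.9703 = 0.7081

-0.1766 + 0.7081i


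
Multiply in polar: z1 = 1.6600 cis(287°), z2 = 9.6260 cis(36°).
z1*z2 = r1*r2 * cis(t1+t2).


r = 1.6600 * 9.6260 = 15.9792
theta = 287° + 36° = 323° = 323° (mod 360)

15.9792 cis(323°)


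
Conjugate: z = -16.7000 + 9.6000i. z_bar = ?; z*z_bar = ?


z_bar = -16.7000 - 9.6000i
z*z_bar = (-16.7)^2 + 9.6^2 = 278.89 + 92.16 = 371.05

z_bar = -16.7000 - 9.6000i, z*z_bar = 371.05


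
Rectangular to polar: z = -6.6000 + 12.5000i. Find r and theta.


r = sqrt(43.56+156.25) = sqrt(199.81) = 14.1354
theta = atan2(12.5, -6.6) = 117.8341 degrees

r = 14.1354, theta = 117.8341 degrees


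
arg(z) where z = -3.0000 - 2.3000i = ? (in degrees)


Re = -3, Im = -2.3
arg = atan2(-2.3, -3) = -142.5238 degrees

arg(z) = -142.5238 degrees


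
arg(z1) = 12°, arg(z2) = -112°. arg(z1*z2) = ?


arg(z1*z2) = 12° - 112° = -100°
Normalized to (-180°, 180°]: -100°

-100°


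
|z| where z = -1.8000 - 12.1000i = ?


|z| = sqrt((-1.8)^2 + (-12.1)^2) = sqrt(3.24 + 146.41) = sqrt(149.65) = 12.2332

|z| = 12.2332


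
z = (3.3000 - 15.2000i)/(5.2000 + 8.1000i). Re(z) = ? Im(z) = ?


Multiply by conjugate: (3.3000 - 15.2000i)(5.2000 - 8.1000i) / (5.2^2 + 8.1^2)
Numerator real = 3.3*5.2 - (15.2)*8.1 = -105.96
Numerator imag = -15.2*5.2 - 3.3*8.1 = -105.77
Denominator = 92.65
Re(z) = -105.96/92.65 = -1.1437
Im(z) = -105.77/92.65 = -1.1416

Re(z) = -1.1437, Im(z) = -1.1416


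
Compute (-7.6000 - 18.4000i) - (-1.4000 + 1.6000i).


Real: -7.6 + 1.4 = -6.2
Imag: -18.4 - 1.6 = -20

-6.2000 - 20.0000i


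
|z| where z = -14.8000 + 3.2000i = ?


|z| = sqrt((-14.8)^2 + 3.2^2) = sqrt(219.04 + 10.24) = sqrt(229.28) = 15.1420

|z| = 15.1420


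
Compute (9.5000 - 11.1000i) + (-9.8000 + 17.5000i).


Real: 9.5 - 9.8 = -0.3
Imag: -11.1 + 17.5 = 6.4

-0.3000 + 6.4000i


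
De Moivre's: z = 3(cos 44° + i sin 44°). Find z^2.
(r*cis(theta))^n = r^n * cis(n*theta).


r^2 = 3^2 = 9
n*theta = 2*44° = 88° = 88° (mod 360)
a = 9*cos(88°) = 0.3141
b = 9*sin(88°) = 8.9945

9 cis(88°) = 0.3141 + 8.9945i


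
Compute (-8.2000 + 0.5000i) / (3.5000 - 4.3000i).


Conjugate of z2 = 3.5000 + 4.3000i
Numerator: (-8.2000 + 0.5000i)(3.5000 + 4.3000i) = -30.8500 - 33.5100i
Denominator: 3.5^2 + (-4.3)^2 = 30.74
Result = (-30.8500 - 33.5100i)/30.74

-1.0036 - 1.0901i


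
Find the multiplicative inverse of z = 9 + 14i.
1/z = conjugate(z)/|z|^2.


|z|^2 = 81+196 = 277
1/z = (9 - 14i)/277

1/z = 0.0325 - 0.0505i


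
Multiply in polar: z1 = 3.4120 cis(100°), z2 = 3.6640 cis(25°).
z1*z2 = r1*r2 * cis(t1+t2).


r = 3.4120 * 3.6640 = 12.5016
theta = 100° + 25° = 125° = 125° (mod 360)

12.5016 cis(125°)


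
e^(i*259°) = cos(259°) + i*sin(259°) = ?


cos(259°) = -0.1908
sin(259°) = -0.9816

e^(i*259°) = -0.1908 - 0.9816i


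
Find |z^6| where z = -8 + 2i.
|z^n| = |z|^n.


|z| = sqrt(64+4) = sqrt(68) = 8.2462
|z^6| = |z|^6 = (sqrt(68))^6 = 68^3 = 314432

|z^6| = 314432


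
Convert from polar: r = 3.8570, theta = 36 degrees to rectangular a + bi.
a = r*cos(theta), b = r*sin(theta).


a = 3.8570*cos(36°) = 3.8570*0.80902 = 3.1204
b = 3.8570*sin(36°) = 3.8570*0.5878 = 2.2671

3.1204 + 2.2671i


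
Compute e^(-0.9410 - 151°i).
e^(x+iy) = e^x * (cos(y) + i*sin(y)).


e^-0.9410 = 0.3902
cos(-151°) = -0.8746
sin(-151°) = -0.4848
Real = 0.3902*(-0.8746) = -0.3413
Imag = 0.3902*(-0.4848) = -0.1892

-0.3413 - 0.1892i


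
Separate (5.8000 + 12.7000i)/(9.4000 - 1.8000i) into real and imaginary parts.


Multiply by conjugate: (5.8000 + 12.7000i)(9.4000 + 1.8000i) / (9.4^2 + (-1.8)^2)
Numerator real = 5.8*9.4 + 12.7*(-1.8) = 31.66
Numerator imag = 12.7*9.4 - 5.8*(-1.8) = 129.82
Denominator = 91.6
Re(z) = 31.66/91.6 = 0.3456
Im(z) = 129.82/91.6 = 1.4172

Re(z) = 0.3456, Im(z) = 1.4172


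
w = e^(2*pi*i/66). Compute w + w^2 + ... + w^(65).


With w = e^(2*pi*i/66), all 66 of the 66th roots of unity w^0 = 1, w, ..., w^(65) sum to 0: 1 + w + ... + w^(65) = (1 - w^66)/(1 - w) = 0 since w^66 = 1, w ≠ 1.
Removing the root 1: w + w^2 + ... + w^(65) = 0 - 1 = -1

Sum = -1


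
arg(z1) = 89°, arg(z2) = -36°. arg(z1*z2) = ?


arg(z1*z2) = 89° - 36° = 53°
Normalized to (-180°, 180°]: 53°

53°


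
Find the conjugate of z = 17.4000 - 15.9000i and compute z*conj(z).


z_bar = 17.4000 + 15.9000i
z*z_bar = 17.4^2 + (-15.9)^2 = 302.76 + 252.81 = 555.57

z_bar = 17.4000 + 15.9000i, z*z_bar = 555.57


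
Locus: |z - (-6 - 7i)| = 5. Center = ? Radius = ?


|z - z0| = r is a circle with center z0 and radius r.
Center = (-6, -7), radius = 5

Circle with center (-6, -7) and radius 5


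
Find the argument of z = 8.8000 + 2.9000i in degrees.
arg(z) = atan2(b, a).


Re = 8.8, Im = 2.9
arg = atan2(2.9, 8.8) = 18.2394 degrees

arg(z) = 18.2394 degrees


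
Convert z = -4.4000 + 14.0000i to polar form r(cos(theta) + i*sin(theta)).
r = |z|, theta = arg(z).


r = sqrt(19.36+196) = sqrt(215.36) = 14.6751
theta = atan2(14, -4.4) = 107.4472 degrees

r = 14.6751, theta = 107.4472 degrees


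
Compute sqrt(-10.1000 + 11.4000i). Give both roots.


|z| = sqrt(102.01+129.96) = 15.2306
sqrt((|z|+a)/2) = sqrt((15.2306+(-10.1))/2) = sqrt(2.5653) = 1.6016
sqrt((|z|-a)/2) = sqrt((15.2306-(-10.1))/2) = sqrt(12.6653) = 3.5588

±(1.6016 + 3.5588i) i.e. 1.6016 + 3.5588i and -1.6016 - 3.5588i


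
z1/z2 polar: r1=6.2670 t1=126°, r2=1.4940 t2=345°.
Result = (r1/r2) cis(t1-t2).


r = 6.2670 / 1.4940 = 4.1948
theta = 126° - 345° = -219° = 141° (mod 360)

4.1948 cis(141°)


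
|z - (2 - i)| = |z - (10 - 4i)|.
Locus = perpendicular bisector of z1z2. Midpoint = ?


Equal distances means the locus is the perpendicular bisector of z1 and z2.
Midpoint = ((2+10)/2, (-1+(-4))/2) = (6.0000, -2.5000)

Perpendicular bisector through (6.0000, -2.5000)


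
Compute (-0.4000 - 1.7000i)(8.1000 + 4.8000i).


Real = -0.4*8.1 - (-1.7)*4.8 = -3.24 - (-8.16) = 4.92
Imag = -0.4*4.8 + 8.1*(-1.7) = -1.92 - (13.77) = -15.69

4.9200 - 15.6900i


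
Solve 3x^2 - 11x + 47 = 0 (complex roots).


disc = (-11)^2 - 4*3*47 = 121 - 564 = -443
sqrt(|disc|) = sqrt(443) = 21.0476
Real part = 11/(2*3) = 1.8333
Imag part = 21.0476/(2*3) = 3.5079

1.8333 ± 3.5079i


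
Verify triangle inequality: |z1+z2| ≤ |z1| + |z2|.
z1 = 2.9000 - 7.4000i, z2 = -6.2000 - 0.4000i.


|z1| = sqrt(2.9^2 + (-7.4)^2) = sqrt(63.17) = 7.9480
|z2| = sqrt((-6.2)^2 + (-0.4)^2) = sqrt(38.6) = 6.2129
z1+z2 = -3.3000 - 7.8000i
|z1+z2| = sqrt(71.73) = 8.4694
|z1|+|z2| = 7.9480 + 6.2129 = 14.1609

|z1+z2| = 8.4694 ≤ |z1|+|z2| = 14.1609 (verified)


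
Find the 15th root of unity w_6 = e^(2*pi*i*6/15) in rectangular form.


Angle = 360*6/15 = 144°
a = cos(144°) = -0.8090
b = sin(144°) = 0.5878

-0.8090 + 0.5878i


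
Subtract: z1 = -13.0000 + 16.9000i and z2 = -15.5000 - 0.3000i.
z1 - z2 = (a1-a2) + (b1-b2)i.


Real: -13 + 15.5 = 2.5
Imag: 16.9 + 0.3 = 17.2

2.5000 + 17.2000i


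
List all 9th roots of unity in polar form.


The 9th roots of unity are cis(360k/9°) for k=0..8
Angle step = 360/9 = 40°
Primitive root: cis(40°)
Primitive root = 0.7660 + 0.6428i

9 roots at angles: 0°, 40°, 80°, 120°, 160°, 200°, 240°, 280°, 320°


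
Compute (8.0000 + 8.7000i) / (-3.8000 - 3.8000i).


Conjugate of z2 = -3.8000 + 3.8000i
Numerator: (8.0000 + 8.7000i)(-3.8000 + 3.8000i) = -63.4600 - 2.6600i
Denominator: (-3.8)^2 + (-3.8)^2 = 28.88
Result = (-63.4600 - 2.6600i)/28.88

-2.1974 - 0.0921i


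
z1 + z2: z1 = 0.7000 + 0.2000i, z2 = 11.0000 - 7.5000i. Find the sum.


Real: 0.7 + 11 = 11.7
Imag: 0.2 - 7.5 = -7.3

11.7000 - 7.3000i


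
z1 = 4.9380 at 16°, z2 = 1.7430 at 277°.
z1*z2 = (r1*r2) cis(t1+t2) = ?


r = 4.9380 * 1.7430 = 8.6069
theta = 16° + 277° = 293° = 293° (mod 360)

8.6069 cis(293°)


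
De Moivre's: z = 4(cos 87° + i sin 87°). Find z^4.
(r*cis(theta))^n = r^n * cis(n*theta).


r^4 = 4^4 = 256
n*theta = 4*87° = 348° = 348° (mod 360)
a = 256*cos(348°) = 250.4058
b = 256*sin(348°) = -53.2254

256 cis(348°) = 250.4058 - 53.2254i


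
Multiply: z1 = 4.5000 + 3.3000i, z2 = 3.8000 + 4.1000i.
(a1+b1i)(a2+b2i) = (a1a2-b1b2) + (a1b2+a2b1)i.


Real = 4.5*3.8 - 3.3*4.1 = 17.1 - 13.53 = 3.57
Imag = 4.5*4.1 + 3.8*3.3 = 18.45 + 12.54 = 30.99

3.5700 + 30.9900i


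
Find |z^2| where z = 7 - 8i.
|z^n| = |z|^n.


|z| = sqrt(49+64) = sqrt(113) = 10.6301
|z^2| = |z|^2 = (sqrt(113))^2 = 113

|z^2| = 113
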